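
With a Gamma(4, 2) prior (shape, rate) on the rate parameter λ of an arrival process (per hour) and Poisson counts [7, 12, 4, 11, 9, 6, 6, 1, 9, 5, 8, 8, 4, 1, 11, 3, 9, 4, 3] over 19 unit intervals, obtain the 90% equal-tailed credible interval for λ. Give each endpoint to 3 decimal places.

[5.105, 6.854]

Posterior: Gamma(4+121, 2+19) = Gamma(125, 21) (shape, rate).
Equal-tailed 90% interval: Gamma(125, 21) quantiles at 0.05 and 0.95.
Posterior mean ≈ 5.952, SD ≈ 0.532; a Normal approximation gives roughly [5.077, 6.828].
Exact: lower = 5.105; upper = 6.854.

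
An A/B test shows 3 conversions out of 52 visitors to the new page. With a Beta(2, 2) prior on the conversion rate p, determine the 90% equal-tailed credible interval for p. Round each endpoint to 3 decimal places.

Posterior: Beta(2+3, 2+49) = Beta(5, 51).
Equal-tailed 90% interval: the 0.05 and 0.95 quantiles of Beta(5, 51).
Posterior mean ≈ 0.089, SD ≈ 0.038; a Normal approximation gives roughly [0.027, 0.151].
Exact: F⁻¹(0.05) = 0.037; F⁻¹(0.95) = 0.159.

[0.037, 0.159]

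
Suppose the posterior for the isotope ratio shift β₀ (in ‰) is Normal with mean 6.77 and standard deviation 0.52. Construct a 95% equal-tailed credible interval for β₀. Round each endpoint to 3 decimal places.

[5.751, 7.789]

The posterior is symmetric, so the 95% equal-tailed interval is β₀ = 6.77 ± z·0.52 with z = 1.960.
Half-width: 1.960 × 0.52 = 1.019.
6.77 − 1.019 = 5.751; 6.77 + 1.019 = 7.789.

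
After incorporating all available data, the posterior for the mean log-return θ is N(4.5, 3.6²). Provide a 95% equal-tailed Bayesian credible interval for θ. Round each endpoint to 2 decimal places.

[-2.56, 11.56]

The posterior is symmetric, so the 95% equal-tailed interval is θ = 4.5 ± z·3.6 with z = 1.960.
Half-width: 1.960 × 3.6 = 7.06.
4.5 − 7.06 = -2.56; 4.5 + 7.06 = 11.56.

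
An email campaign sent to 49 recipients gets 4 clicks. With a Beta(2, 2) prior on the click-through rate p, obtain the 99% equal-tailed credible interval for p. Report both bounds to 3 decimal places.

[0.031, 0.249]

Posterior: Beta(2+4, 2+45) = Beta(6, 47).
Equal-tailed 99% interval: the 0.005 and 0.995 quantiles of Beta(6, 47).
Posterior mean ≈ 0.113, SD ≈ 0.043; a Normal approximation gives roughly [0.002, 0.224].
Exact: F⁻¹(0.005) = 0.031; F⁻¹(0.995) = 0.249.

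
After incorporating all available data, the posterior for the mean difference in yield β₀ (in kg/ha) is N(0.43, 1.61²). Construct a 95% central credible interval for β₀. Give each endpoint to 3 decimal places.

[-2.726, 3.586]

The posterior is symmetric, so the 95% equal-tailed interval is β₀ = 0.43 ± z·1.61 with z = 1.960.
Half-width: 1.960 × 1.61 = 3.156.
0.43 − 3.156 = -2.726; 0.43 + 3.156 = 3.586.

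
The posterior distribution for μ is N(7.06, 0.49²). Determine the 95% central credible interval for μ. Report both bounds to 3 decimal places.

The posterior is symmetric, so the 95% equal-tailed interval is μ = 7.06 ± z·0.49 with z = 1.960.
Half-width: 1.960 × 0.49 = 0.960.
7.06 − 0.960 = 6.100; 7.06 + 0.960 = 8.020.

[6.100, 8.020]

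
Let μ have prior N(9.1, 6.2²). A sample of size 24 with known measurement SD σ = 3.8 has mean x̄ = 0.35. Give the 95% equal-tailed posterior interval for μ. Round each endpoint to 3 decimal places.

[-1.024, 1.993]

Posterior precision = 1/6.2² + 24/3.8² = 0.0260 + 1.6620 = 1.6881, so posterior SD = 0.7697.
Posterior mean = (9.1/6.2² + 24·0.35/3.8²) / 1.6881 = 0.4848.
Interval: 0.4848 ± 1.960 × 0.7697 → [-1.024, 1.993].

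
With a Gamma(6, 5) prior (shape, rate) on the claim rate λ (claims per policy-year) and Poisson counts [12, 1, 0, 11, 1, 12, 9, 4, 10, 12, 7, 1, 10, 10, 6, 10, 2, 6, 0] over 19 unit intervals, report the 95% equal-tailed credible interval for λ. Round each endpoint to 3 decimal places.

Posterior: Gamma(6+124, 5+19) = Gamma(130, 24) (shape, rate).
Equal-tailed 95% interval: Gamma(130, 24) quantiles at 0.025 and 0.975.
Posterior mean ≈ 5.417, SD ≈ 0.475; a Normal approximation gives roughly [4.486, 6.348].
Exact: lower = 4.526; upper = 6.387.

[4.526, 6.387]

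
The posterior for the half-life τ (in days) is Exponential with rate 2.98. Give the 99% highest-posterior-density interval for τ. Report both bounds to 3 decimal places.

[0.000, 1.545]

The exponential density is strictly decreasing on [0, ∞), so the HPD interval is anchored at 0: [0, q] with P(τ ≤ q) = 0.99.
q = −ln(1 − 0.99) / 2.98 = 4.6052 / 2.98 = 1.545.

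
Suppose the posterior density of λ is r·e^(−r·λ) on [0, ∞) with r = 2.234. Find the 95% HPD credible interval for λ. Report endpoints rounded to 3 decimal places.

The exponential density is strictly decreasing on [0, ∞), so the HPD interval is anchored at 0: [0, q] with P(λ ≤ q) = 0.95.
q = −ln(1 − 0.95) / 2.234 = 2.9957 / 2.234 = 1.341.

[0.000, 1.341]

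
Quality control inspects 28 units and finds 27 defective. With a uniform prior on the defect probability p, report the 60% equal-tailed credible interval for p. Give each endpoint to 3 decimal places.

Posterior: Beta(1+27, 1+1) = Beta(28, 2).
Equal-tailed 60% interval: the 0.2 and 0.8 quantiles of Beta(28, 2).
Posterior mean ≈ 0.933, SD ≈ 0.045; a Normal approximation gives roughly [0.896, 0.971].
Exact: F⁻¹(0.2) = 0.900; F⁻¹(0.8) = 0.971.

[0.900, 0.971]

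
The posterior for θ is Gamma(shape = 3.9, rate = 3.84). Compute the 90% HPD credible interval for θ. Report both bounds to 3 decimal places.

[0.230, 1.771]

The posterior is unimodal and skewed, so the HPD interval has equal density at both endpoints and is the shortest 90% interval.
Solving f(0.230) = f(1.771) with F(1.771) − F(0.230) = 0.90 gives [0.230, 1.771].
For comparison, the equal-tailed interval is [0.341, 1.982]; the HPD is narrower and shifted toward the mode.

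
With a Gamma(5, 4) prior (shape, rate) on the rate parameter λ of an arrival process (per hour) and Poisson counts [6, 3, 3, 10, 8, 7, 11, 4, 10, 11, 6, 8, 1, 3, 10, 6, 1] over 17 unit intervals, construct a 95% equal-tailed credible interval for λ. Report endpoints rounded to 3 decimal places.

[4.435, 6.417]

Posterior: Gamma(5+108, 4+17) = Gamma(113, 21) (shape, rate).
Equal-tailed 95% interval: Gamma(113, 21) quantiles at 0.025 and 0.975.
Posterior mean ≈ 5.381, SD ≈ 0.506; a Normal approximation gives roughly [4.389, 6.373].
Exact: lower = 4.435; upper = 6.417.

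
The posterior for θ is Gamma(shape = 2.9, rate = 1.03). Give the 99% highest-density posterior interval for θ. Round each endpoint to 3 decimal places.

[0.109, 8.035]

The posterior is unimodal and skewed, so the HPD interval has equal density at both endpoints and is the shortest 99% interval.
Solving f(0.109) = f(8.035) with F(8.035) − F(0.109) = 0.99 gives [0.109, 8.035].
For comparison, the equal-tailed interval is [0.300, 8.832]; the HPD is narrower and shifted toward the mode.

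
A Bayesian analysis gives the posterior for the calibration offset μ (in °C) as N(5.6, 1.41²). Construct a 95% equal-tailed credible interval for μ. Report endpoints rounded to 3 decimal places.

[2.836, 8.364]

The posterior is symmetric, so the 95% equal-tailed interval is μ = 5.6 ± z·1.41 with z = 1.960.
Half-width: 1.960 × 1.41 = 2.764.
5.6 − 2.764 = 2.836; 5.6 + 2.764 = 8.364.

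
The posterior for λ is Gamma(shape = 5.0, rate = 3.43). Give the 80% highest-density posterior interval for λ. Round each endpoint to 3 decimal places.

The posterior is unimodal and skewed, so the HPD interval has equal density at both endpoints and is the shortest 80% interval.
Solving f(0.560) = f(2.104) with F(2.104) − F(0.560) = 0.80 gives [0.560, 2.104].
For comparison, the equal-tailed interval is [0.709, 2.330]; the HPD is narrower and shifted toward the mode.

[0.560, 2.104]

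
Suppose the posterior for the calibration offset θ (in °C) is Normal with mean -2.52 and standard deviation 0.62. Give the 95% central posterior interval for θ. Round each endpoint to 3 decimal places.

[-3.735, -1.305]

The posterior is symmetric, so the 95% equal-tailed interval is θ = -2.52 ± z·0.62 with z = 1.960.
Half-width: 1.960 × 0.62 = 1.215.
-2.52 − 1.215 = -3.735; -2.52 + 1.215 = -1.305.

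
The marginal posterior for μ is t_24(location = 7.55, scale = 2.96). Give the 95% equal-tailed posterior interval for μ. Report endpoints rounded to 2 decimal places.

[1.44, 13.66]

The t_24 distribution is symmetric; the 95% interval is 7.55 ± t·2.96 with t_{0.975,24} = 2.064.
Half-width: 2.064 × 2.96 = 6.11.
7.55 − 6.11 = 1.44; 7.55 + 6.11 = 13.66.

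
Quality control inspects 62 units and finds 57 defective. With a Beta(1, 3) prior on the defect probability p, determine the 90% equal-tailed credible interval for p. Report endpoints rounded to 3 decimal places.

[0.807, 0.937]

Posterior: Beta(1+57, 3+5) = Beta(58, 8).
Equal-tailed 90% interval: the 0.05 and 0.95 quantiles of Beta(58, 8).
Posterior mean ≈ 0.879, SD ≈ 0.040; a Normal approximation gives roughly [0.813, 0.944].
Exact: F⁻¹(0.05) = 0.807; F⁻¹(0.95) = 0.937.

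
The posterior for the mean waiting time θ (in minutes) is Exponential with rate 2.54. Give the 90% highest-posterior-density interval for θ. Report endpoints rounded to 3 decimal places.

The exponential density is strictly decreasing on [0, ∞), so the HPD interval is anchored at 0: [0, q] with P(θ ≤ q) = 0.90.
q = −ln(1 − 0.90) / 2.54 = 2.3026 / 2.54 = 0.907.

[0.000, 0.907]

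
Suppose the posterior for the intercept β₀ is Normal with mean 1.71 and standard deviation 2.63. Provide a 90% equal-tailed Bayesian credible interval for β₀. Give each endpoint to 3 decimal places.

The posterior is symmetric, so the 90% equal-tailed interval is β₀ = 1.71 ± z·2.63 with z = 1.645.
Half-width: 1.645 × 2.63 = 4.326.
1.71 − 4.326 = -2.616; 1.71 + 4.326 = 6.036.

[-2.616, 6.036]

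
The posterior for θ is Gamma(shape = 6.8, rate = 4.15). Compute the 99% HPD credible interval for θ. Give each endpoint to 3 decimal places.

[0.373, 3.504]

The posterior is unimodal and skewed, so the HPD interval has equal density at both endpoints and is the shortest 99% interval.
Solving f(0.373) = f(3.504) with F(3.504) − F(0.373) = 0.99 gives [0.373, 3.504].
For comparison, the equal-tailed interval is [0.466, 3.701]; the HPD is narrower and shifted toward the mode.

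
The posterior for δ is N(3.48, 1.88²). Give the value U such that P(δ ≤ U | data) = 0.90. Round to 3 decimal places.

5.889

Need U with P(δ ≤ U) = 0.90: U = 3.48 + z_{0.1}·1.88.
z = 1.282; U = 3.48 + 1.282 × 1.88 = 5.889.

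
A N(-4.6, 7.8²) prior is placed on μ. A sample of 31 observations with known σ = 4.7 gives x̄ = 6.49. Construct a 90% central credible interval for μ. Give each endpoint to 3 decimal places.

[4.981, 7.742]

Posterior precision = 1/7.8² + 31/4.7² = 0.0164 + 1.4033 = 1.4198, so posterior SD = 0.8392.
Posterior mean = (-4.6/7.8² + 31·6.49/4.7²) / 1.4198 = 6.3616.
Interval: 6.3616 ± 1.645 × 0.8392 → [4.981, 7.742].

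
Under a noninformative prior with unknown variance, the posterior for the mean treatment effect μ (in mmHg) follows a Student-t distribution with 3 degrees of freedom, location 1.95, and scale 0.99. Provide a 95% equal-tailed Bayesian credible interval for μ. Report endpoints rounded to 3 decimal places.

[-1.201, 5.101]

The t_3 distribution is symmetric; the 95% interval is 1.95 ± t·0.99 with t_{0.975,3} = 3.182.
Half-width: 3.182 × 0.99 = 3.151.
1.95 − 3.151 = -1.201; 1.95 + 3.151 = 5.101.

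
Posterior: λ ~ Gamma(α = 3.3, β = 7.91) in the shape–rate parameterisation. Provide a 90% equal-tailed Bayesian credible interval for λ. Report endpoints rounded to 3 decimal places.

Posterior: Gamma(shape 3.3, rate 7.91).
Equal-tailed 90% interval: Gamma(3.3, 7.91) quantiles at 0.05 and 0.95.
Posterior mean ≈ 0.417, SD ≈ 0.230; a Normal approximation gives roughly [0.039, 0.795].
Exact: lower = 0.123; upper = 0.852.

[0.123, 0.852]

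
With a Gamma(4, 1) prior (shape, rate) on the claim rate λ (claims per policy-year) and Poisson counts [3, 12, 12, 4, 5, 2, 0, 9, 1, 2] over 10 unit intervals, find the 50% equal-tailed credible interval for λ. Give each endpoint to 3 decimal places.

Posterior: Gamma(4+50, 1+10) = Gamma(54, 11) (shape, rate).
Equal-tailed 50% interval: Gamma(54, 11) quantiles at 0.25 and 0.75.
Posterior mean ≈ 4.909, SD ≈ 0.668; a Normal approximation gives roughly [4.459, 5.360].
Exact: lower = 4.444; upper = 5.342.

[4.444, 5.342]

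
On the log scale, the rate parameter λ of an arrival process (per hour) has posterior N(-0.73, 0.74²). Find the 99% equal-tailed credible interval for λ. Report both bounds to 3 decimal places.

[0.072, 3.242]

On the log scale the 99% interval is -0.73 ± 2.576 × 0.74 = [-2.6361, 1.1761].
Exponentiate: [e^-2.6361, e^1.1761] = [0.072, 3.242].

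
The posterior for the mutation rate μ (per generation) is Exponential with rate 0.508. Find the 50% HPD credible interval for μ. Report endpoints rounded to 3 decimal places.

The exponential density is strictly decreasing on [0, ∞), so the HPD interval is anchored at 0: [0, q] with P(μ ≤ q) = 0.50.
q = −ln(1 − 0.50) / 0.508 = 0.6931 / 0.508 = 1.364.

[0.000, 1.364]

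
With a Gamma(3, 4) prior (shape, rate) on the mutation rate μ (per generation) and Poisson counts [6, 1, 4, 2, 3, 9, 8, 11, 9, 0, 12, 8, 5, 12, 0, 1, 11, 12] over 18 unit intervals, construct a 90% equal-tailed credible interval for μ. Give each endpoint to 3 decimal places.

[4.536, 6.152]

Posterior: Gamma(3+114, 4+18) = Gamma(117, 22) (shape, rate).
Equal-tailed 90% interval: Gamma(117, 22) quantiles at 0.05 and 0.95.
Posterior mean ≈ 5.318, SD ≈ 0.492; a Normal approximation gives roughly [4.509, 6.127].
Exact: lower = 4.536; upper = 6.152.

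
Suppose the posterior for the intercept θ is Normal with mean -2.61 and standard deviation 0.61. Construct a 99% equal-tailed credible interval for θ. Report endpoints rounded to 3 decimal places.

The posterior is symmetric, so the 99% equal-tailed interval is θ = -2.61 ± z·0.61 with z = 2.576.
Half-width: 2.576 × 0.61 = 1.571.
-2.61 − 1.571 = -4.181; -2.61 + 1.571 = -1.039.

[-4.181, -1.039]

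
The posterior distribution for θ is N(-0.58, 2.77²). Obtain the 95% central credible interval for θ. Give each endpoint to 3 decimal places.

The posterior is symmetric, so the 95% equal-tailed interval is θ = -0.58 ± z·2.77 with z = 1.960.
Half-width: 1.960 × 2.77 = 5.429.
-0.58 − 5.429 = -6.009; -0.58 + 5.429 = 4.849.

[-6.009, 4.849]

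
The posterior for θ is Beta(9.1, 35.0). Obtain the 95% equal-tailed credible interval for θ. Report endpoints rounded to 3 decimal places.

Posterior: Beta(9.1, 35.0).
Equal-tailed 95% interval: the 0.025 and 0.975 quantiles of Beta(9.1, 35.0).
Posterior mean ≈ 0.206, SD ≈ 0.060; a Normal approximation gives roughly [0.088, 0.324].
Exact: F⁻¹(0.025) = 0.102; F⁻¹(0.975) = 0.336.

[0.102, 0.336]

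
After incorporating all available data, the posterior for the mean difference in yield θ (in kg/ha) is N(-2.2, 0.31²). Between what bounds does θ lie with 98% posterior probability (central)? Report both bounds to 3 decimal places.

The posterior is symmetric, so the 98% equal-tailed interval is θ = -2.2 ± z·0.31 with z = 2.326.
Half-width: 2.326 × 0.31 = 0.721.
-2.2 − 0.721 = -2.921; -2.2 + 0.721 = -1.479.

[-2.921, -1.479]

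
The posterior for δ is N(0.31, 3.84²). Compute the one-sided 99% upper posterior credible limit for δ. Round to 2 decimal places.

Need U with P(δ ≤ U) = 0.99: U = 0.31 + z_{0.01}·3.84.
z = 2.326; U = 0.31 + 2.326 × 3.84 = 9.24.

9.24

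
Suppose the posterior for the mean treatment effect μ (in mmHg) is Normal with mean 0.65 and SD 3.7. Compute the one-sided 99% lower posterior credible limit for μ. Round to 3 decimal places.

Need L with P(μ ≥ L) = 0.99: L = 0.65 − z_{0.01}·3.7.
z = 2.326; L = 0.65 − 2.326 × 3.7 = -7.957.

-7.957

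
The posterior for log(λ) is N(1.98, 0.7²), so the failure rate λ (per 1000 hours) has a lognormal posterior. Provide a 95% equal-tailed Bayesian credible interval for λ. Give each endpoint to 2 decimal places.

On the log scale the 95% interval is 1.98 ± 1.960 × 0.7 = [0.6080, 3.3520].
Exponentiate: [e^0.6080, e^3.3520] = [1.84, 28.56].

[1.84, 28.56]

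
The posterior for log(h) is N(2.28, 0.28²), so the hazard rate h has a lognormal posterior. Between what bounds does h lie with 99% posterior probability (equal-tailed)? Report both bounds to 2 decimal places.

On the log scale the 99% interval is 2.28 ± 2.576 × 0.28 = [1.5588, 3.0012].
Exponentiate: [e^1.5588, e^3.0012] = [4.75, 20.11].

[4.75, 20.11]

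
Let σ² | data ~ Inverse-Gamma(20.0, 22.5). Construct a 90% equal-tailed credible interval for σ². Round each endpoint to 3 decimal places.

Inverse-Gamma(20.0, 22.5) quantiles: F⁻¹(0.05) and F⁻¹(0.95).
Equivalently, 1/σ² ~ Gamma(20.0, rate = 22.5); invert its 0.95 and 0.05 quantiles.
Posterior mean ≈ 1.184, SD ≈ 0.279; a Normal approximation gives roughly [0.725, 1.643].
Exact: lower = 0.807; upper = 1.698.

[0.807, 1.698]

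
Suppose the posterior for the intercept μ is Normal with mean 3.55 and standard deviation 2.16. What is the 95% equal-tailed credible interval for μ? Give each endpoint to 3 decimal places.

The posterior is symmetric, so the 95% equal-tailed interval is μ = 3.55 ± z·2.16 with z = 1.960.
Half-width: 1.960 × 2.16 = 4.234.
3.55 − 4.234 = -0.684; 3.55 + 4.234 = 7.784.

[-0.684, 7.784]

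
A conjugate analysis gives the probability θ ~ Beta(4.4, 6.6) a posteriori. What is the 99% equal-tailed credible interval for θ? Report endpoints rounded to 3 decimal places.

Posterior: Beta(4.4, 6.6).
Equal-tailed 99% interval: the 0.005 and 0.995 quantiles of Beta(4.4, 6.6).
Posterior mean ≈ 0.400, SD ≈ 0.141; a Normal approximation gives roughly [0.036, 0.764].
Exact: F⁻¹(0.005) = 0.096; F⁻¹(0.995) = 0.766.

[0.096, 0.766]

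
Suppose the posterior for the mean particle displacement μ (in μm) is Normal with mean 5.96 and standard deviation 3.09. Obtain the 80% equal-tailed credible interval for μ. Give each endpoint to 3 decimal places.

The posterior is symmetric, so the 80% equal-tailed interval is μ = 5.96 ± z·3.09 with z = 1.282.
Half-width: 1.282 × 3.09 = 3.960.
5.96 − 3.960 = 2.000; 5.96 + 3.960 = 9.920.

[2.000, 9.920]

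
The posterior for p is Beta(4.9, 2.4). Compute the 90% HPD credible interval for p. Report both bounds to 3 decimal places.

The posterior is unimodal and skewed, so the HPD interval has equal density at both endpoints and is the shortest 90% interval.
Solving f(0.419) = f(0.939) with F(0.939) − F(0.419) = 0.90 gives [0.419, 0.939].
For comparison, the equal-tailed interval is [0.377, 0.910]; the HPD is narrower and shifted toward the mode.

[0.419, 0.939]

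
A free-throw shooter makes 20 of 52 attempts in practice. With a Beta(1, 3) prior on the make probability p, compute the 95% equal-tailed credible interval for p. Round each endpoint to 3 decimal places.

[0.254, 0.504]

Posterior: Beta(1+20, 3+32) = Beta(21, 35).
Equal-tailed 95% interval: the 0.025 and 0.975 quantiles of Beta(21, 35).
Posterior mean ≈ 0.375, SD ≈ 0.064; a Normal approximation gives roughly [0.249, 0.501].
Exact: F⁻¹(0.025) = 0.254; F⁻¹(0.975) = 0.504.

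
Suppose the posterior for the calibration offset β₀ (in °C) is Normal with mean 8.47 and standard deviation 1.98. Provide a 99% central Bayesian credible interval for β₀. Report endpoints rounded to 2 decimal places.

The posterior is symmetric, so the 99% equal-tailed interval is β₀ = 8.47 ± z·1.98 with z = 2.576.
Half-width: 2.576 × 1.98 = 5.10.
8.47 − 5.10 = 3.37; 8.47 + 5.10 = 13.57.

[3.37, 13.57]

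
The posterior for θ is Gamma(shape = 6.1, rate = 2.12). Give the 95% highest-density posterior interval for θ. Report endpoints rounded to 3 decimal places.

The posterior is unimodal and skewed, so the HPD interval has equal density at both endpoints and is the shortest 95% interval.
Solving f(0.856) = f(5.191) with F(5.191) − F(0.856) = 0.95 gives [0.856, 5.191].
For comparison, the equal-tailed interval is [1.067, 5.570]; the HPD is narrower and shifted toward the mode.

[0.856, 5.191]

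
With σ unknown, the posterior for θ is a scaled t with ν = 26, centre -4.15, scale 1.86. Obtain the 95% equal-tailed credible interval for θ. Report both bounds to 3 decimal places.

[-7.973, -0.327]

The t_26 distribution is symmetric; the 95% interval is -4.15 ± t·1.86 with t_{0.975,26} = 2.056.
Half-width: 2.056 × 1.86 = 3.823.
-4.15 − 3.823 = -7.973; -4.15 + 3.823 = -0.327.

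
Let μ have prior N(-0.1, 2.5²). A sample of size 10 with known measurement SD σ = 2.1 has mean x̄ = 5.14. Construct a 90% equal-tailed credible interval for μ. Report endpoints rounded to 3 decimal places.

[3.739, 5.850]

Posterior precision = 1/2.5² + 10/2.1² = 0.1600 + 2.2676 = 2.4276, so posterior SD = 0.6418.
Posterior mean = (-0.1/2.5² + 10·5.14/2.1²) / 2.4276 = 4.7946.
Interval: 4.7946 ± 1.645 × 0.6418 → [3.739, 5.850].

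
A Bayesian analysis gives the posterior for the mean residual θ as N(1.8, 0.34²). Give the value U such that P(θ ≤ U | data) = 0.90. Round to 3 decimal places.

2.236

Need U with P(θ ≤ U) = 0.90: U = 1.8 + z_{0.1}·0.34.
z = 1.282; U = 1.8 + 1.282 × 0.34 = 2.236.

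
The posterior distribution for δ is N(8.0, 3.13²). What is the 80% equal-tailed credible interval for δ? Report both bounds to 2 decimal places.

The posterior is symmetric, so the 80% equal-tailed interval is δ = 8.0 ± z·3.13 with z = 1.282.
Half-width: 1.282 × 3.13 = 4.01.
8.0 − 4.01 = 3.99; 8.0 + 4.01 = 12.01.

[3.99, 12.01]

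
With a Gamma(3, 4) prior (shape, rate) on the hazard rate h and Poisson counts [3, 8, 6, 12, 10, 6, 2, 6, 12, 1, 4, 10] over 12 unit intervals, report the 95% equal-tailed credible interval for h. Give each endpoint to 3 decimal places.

Posterior: Gamma(3+80, 4+12) = Gamma(83, 16) (shape, rate).
Equal-tailed 95% interval: Gamma(83, 16) quantiles at 0.025 and 0.975.
Posterior mean ≈ 5.188, SD ≈ 0.569; a Normal approximation gives roughly [4.071, 6.304].
Exact: lower = 4.132; upper = 6.361.

[4.132, 6.361]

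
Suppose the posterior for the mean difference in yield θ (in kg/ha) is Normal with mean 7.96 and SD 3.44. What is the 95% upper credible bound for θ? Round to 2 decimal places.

Need U with P(θ ≤ U) = 0.95: U = 7.96 + z_{0.05}·3.44.
z = 1.645; U = 7.96 + 1.645 × 3.44 = 13.62.

13.62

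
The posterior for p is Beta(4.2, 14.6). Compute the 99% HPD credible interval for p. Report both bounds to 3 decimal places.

The posterior is unimodal and skewed, so the HPD interval has equal density at both endpoints and is the shortest 99% interval.
Solving f(0.034) = f(0.483) with F(0.483) − F(0.034) = 0.99 gives [0.034, 0.483].
For comparison, the equal-tailed interval is [0.045, 0.505]; the HPD is narrower and shifted toward the mode.

[0.034, 0.483]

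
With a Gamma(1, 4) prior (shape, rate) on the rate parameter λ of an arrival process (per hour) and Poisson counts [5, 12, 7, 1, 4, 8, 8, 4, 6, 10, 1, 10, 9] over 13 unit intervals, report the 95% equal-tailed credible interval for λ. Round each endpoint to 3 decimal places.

Posterior: Gamma(1+85, 4+13) = Gamma(86, 17) (shape, rate).
Equal-tailed 95% interval: Gamma(86, 17) quantiles at 0.025 and 0.975.
Posterior mean ≈ 5.059, SD ≈ 0.546; a Normal approximation gives roughly [3.990, 6.128].
Exact: lower = 4.046; upper = 6.183.

[4.046, 6.183]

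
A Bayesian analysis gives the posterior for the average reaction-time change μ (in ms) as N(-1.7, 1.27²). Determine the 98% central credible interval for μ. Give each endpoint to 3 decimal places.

[-4.654, 1.254]

The posterior is symmetric, so the 98% equal-tailed interval is μ = -1.7 ± z·1.27 with z = 2.326.
Half-width: 2.326 × 1.27 = 2.954.
-1.7 − 2.954 = -4.654; -1.7 + 2.954 = 1.254.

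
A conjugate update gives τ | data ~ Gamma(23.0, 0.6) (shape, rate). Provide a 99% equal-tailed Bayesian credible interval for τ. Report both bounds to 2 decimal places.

Posterior: Gamma(shape 23.0, rate 0.6).
Equal-tailed 99% interval: Gamma(23.0, 0.6) quantiles at 0.005 and 0.995.
Posterior mean ≈ 38.33, SD ≈ 7.99; a Normal approximation gives roughly [17.74, 58.92].
Exact: lower = 20.87; upper = 62.03.

[20.87, 62.03]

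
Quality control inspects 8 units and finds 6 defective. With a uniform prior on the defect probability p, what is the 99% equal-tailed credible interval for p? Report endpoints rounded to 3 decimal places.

[0.307, 0.958]

Posterior: Beta(1+6, 1+2) = Beta(7, 3).
Equal-tailed 99% interval: the 0.005 and 0.995 quantiles of Beta(7, 3).
Posterior mean ≈ 0.700, SD ≈ 0.138; a Normal approximation gives roughly [0.344, 1.056].
Exact: F⁻¹(0.005) = 0.307; F⁻¹(0.995) = 0.958.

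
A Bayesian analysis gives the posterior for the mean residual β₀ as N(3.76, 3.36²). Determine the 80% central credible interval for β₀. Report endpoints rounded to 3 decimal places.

The posterior is symmetric, so the 80% equal-tailed interval is β₀ = 3.76 ± z·3.36 with z = 1.282.
Half-width: 1.282 × 3.36 = 4.306.
3.76 − 4.306 = -0.546; 3.76 + 4.306 = 8.066.

[-0.546, 8.066]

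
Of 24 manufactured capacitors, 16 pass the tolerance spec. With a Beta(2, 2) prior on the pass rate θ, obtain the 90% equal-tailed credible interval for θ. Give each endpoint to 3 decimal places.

[0.491, 0.783]

Posterior: Beta(2+16, 2+8) = Beta(18, 10).
Equal-tailed 90% interval: the 0.05 and 0.95 quantiles of Beta(18, 10).
Posterior mean ≈ 0.643, SD ≈ 0.089; a Normal approximation gives roughly [0.497, 0.789].
Exact: F⁻¹(0.05) = 0.491; F⁻¹(0.95) = 0.783.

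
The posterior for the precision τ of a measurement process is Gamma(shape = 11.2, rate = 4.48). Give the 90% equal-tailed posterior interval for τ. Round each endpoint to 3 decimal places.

Posterior: Gamma(shape 11.2, rate 4.48).
Equal-tailed 90% interval: Gamma(11.2, 4.48) quantiles at 0.05 and 0.95.
Posterior mean ≈ 2.500, SD ≈ 0.747; a Normal approximation gives roughly [1.271, 3.729].
Exact: lower = 1.411; upper = 3.842.

[1.411, 3.842]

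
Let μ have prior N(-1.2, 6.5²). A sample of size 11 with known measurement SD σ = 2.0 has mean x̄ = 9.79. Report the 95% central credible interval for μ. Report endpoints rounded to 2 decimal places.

Posterior precision = 1/6.5² + 11/2.0² = 0.0237 + 2.7500 = 2.7737, so posterior SD = 0.6004.
Posterior mean = (-1.2/6.5² + 11·9.79/2.0²) / 2.7737 = 9.6962.
Interval: 9.6962 ± 1.960 × 0.6004 → [8.52, 10.87].

[8.52, 10.87]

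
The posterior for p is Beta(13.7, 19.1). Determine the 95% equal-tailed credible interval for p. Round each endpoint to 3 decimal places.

[0.257, 0.588]

Posterior: Beta(13.7, 19.1).
Equal-tailed 95% interval: the 0.025 and 0.975 quantiles of Beta(13.7, 19.1).
Posterior mean ≈ 0.418, SD ≈ 0.085; a Normal approximation gives roughly [0.251, 0.584].
Exact: F⁻¹(0.025) = 0.257; F⁻¹(0.975) = 0.588.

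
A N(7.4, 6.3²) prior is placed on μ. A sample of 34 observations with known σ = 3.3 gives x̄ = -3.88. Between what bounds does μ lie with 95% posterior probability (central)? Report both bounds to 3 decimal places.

[-4.894, -2.685]

Posterior precision = 1/6.3² + 34/3.3² = 0.0252 + 3.1221 = 3.1473, so posterior SD = 0.5637.
Posterior mean = (7.4/6.3² + 34·-3.88/3.3²) / 3.1473 = -3.7897.
Interval: -3.7897 ± 1.960 × 0.5637 → [-4.894, -2.685].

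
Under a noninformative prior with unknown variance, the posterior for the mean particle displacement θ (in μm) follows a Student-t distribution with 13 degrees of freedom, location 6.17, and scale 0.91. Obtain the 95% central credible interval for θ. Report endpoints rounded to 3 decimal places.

[4.204, 8.136]

The t_13 distribution is symmetric; the 95% interval is 6.17 ± t·0.91 with t_{0.975,13} = 2.160.
Half-width: 2.160 × 0.91 = 1.966.
6.17 − 1.966 = 4.204; 6.17 + 1.966 = 8.136.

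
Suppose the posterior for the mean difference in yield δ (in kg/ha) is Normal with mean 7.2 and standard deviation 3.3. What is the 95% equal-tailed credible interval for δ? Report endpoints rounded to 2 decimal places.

[0.73, 13.67]

The posterior is symmetric, so the 95% equal-tailed interval is δ = 7.2 ± z·3.3 with z = 1.960.
Half-width: 1.960 × 3.3 = 6.47.
7.2 − 6.47 = 0.73; 7.2 + 6.47 = 13.67.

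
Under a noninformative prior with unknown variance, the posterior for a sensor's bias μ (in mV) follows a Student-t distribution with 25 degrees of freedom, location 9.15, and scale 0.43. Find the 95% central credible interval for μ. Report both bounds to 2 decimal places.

[8.26, 10.04]

The t_25 distribution is symmetric; the 95% interval is 9.15 ± t·0.43 with t_{0.975,25} = 2.060.
Half-width: 2.060 × 0.43 = 0.89.
9.15 − 0.89 = 8.26; 9.15 + 0.89 = 10.04.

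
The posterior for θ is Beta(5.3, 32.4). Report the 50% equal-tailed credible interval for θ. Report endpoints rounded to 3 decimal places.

[0.100, 0.175]

Posterior: Beta(5.3, 32.4).
Equal-tailed 50% interval: the 0.25 and 0.75 quantiles of Beta(5.3, 32.4).
Posterior mean ≈ 0.141, SD ≈ 0.056; a Normal approximation gives roughly [0.103, 0.178].
Exact: F⁻¹(0.25) = 0.100; F⁻¹(0.75) = 0.175.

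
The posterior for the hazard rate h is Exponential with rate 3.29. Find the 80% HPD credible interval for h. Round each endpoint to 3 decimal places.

The exponential density is strictly decreasing on [0, ∞), so the HPD interval is anchored at 0: [0, q] with P(h ≤ q) = 0.80.
q = −ln(1 − 0.80) / 3.29 = 1.6094 / 3.29 = 0.489.

[0.000, 0.489]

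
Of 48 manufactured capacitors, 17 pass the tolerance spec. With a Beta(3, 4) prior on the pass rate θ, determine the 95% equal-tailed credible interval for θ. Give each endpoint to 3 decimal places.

Posterior: Beta(3+17, 4+31) = Beta(20, 35).
Equal-tailed 95% interval: the 0.025 and 0.975 quantiles of Beta(20, 35).
Posterior mean ≈ 0.364, SD ≈ 0.064; a Normal approximation gives roughly [0.238, 0.490].
Exact: F⁻¹(0.025) = 0.243; F⁻¹(0.975) = 0.494.

[0.243, 0.494]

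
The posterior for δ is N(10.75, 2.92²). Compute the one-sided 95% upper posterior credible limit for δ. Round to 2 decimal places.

15.55

Need U with P(δ ≤ U) = 0.95: U = 10.75 + z_{0.05}·2.92.
z = 1.645; U = 10.75 + 1.645 × 2.92 = 15.55.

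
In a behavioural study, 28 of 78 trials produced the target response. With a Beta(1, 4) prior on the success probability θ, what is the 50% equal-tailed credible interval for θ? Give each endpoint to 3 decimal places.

Posterior: Beta(1+28, 4+50) = Beta(29, 54).
Equal-tailed 50% interval: the 0.25 and 0.75 quantiles of Beta(29, 54).
Posterior mean ≈ 0.349, SD ≈ 0.052; a Normal approximation gives roughly [0.314, 0.384].
Exact: F⁻¹(0.25) = 0.313; F⁻¹(0.75) = 0.384.

[0.313, 0.384]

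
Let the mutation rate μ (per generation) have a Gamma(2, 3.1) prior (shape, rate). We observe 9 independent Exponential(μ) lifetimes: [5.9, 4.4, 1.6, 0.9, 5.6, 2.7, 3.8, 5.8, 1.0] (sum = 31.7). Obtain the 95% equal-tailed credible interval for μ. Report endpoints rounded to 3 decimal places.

[0.158, 0.528]

Posterior: Gamma(2+9, 3.1+31.7) = Gamma(11, 34.8) (shape, rate).
Equal-tailed 95% interval: Gamma(11, 34.8) quantiles at 0.025 and 0.975.
Posterior mean ≈ 0.316, SD ≈ 0.095; a Normal approximation gives roughly [0.129, 0.503].
Exact: lower = 0.158; upper = 0.528.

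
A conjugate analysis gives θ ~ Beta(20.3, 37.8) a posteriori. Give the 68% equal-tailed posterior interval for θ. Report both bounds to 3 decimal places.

[0.287, 0.412]

Posterior: Beta(20.3, 37.8).
Equal-tailed 68% interval: the 0.16 and 0.84 quantiles of Beta(20.3, 37.8).
Posterior mean ≈ 0.349, SD ≈ 0.062; a Normal approximation gives roughly [0.288, 0.411].
Exact: F⁻¹(0.16) = 0.287; F⁻¹(0.84) = 0.412.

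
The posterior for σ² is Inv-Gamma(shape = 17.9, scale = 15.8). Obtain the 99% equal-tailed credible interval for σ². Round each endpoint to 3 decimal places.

[0.515, 1.781]

Inverse-Gamma(17.9, 15.8) quantiles: F⁻¹(0.005) and F⁻¹(0.995).
Equivalently, 1/σ² ~ Gamma(17.9, rate = 15.8); invert its 0.995 and 0.005 quantiles.
Posterior mean ≈ 0.935, SD ≈ 0.234; a Normal approximation gives roughly [0.331, 1.539].
Exact: lower = 0.515; upper = 1.781.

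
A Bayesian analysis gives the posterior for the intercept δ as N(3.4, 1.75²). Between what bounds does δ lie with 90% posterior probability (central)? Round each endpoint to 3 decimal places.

[0.522, 6.278]

The posterior is symmetric, so the 90% equal-tailed interval is δ = 3.4 ± z·1.75 with z = 1.645.
Half-width: 1.645 × 1.75 = 2.878.
3.4 − 2.878 = 0.522; 3.4 + 2.878 = 6.278.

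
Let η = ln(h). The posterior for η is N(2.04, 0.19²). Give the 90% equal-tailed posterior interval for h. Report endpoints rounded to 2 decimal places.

On the log scale the 90% interval is 2.04 ± 1.645 × 0.19 = [1.7275, 2.3525].
Exponentiate: [e^1.7275, e^2.3525] = [5.63, 10.51].

[5.63, 10.51]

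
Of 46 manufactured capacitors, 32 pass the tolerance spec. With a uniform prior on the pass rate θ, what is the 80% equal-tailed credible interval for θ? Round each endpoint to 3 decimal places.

[0.601, 0.771]

Posterior: Beta(1+32, 1+14) = Beta(33, 15).
Equal-tailed 80% interval: the 0.1 and 0.9 quantiles of Beta(33, 15).
Posterior mean ≈ 0.688, SD ≈ 0.066; a Normal approximation gives roughly [0.603, 0.772].
Exact: F⁻¹(0.1) = 0.601; F⁻¹(0.9) = 0.771.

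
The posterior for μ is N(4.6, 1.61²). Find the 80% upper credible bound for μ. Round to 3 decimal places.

Need U with P(μ ≤ U) = 0.80: U = 4.6 + z_{0.2}·1.61.
z = 0.842; U = 4.6 + 0.842 × 1.61 = 5.955.

5.955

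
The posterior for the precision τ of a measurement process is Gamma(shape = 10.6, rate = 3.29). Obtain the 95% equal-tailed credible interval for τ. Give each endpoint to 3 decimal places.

Posterior: Gamma(shape 10.6, rate 3.29).
Equal-tailed 95% interval: Gamma(10.6, 3.29) quantiles at 0.025 and 0.975.
Posterior mean ≈ 3.222, SD ≈ 0.990; a Normal approximation gives roughly [1.282, 5.161].
Exact: lower = 1.584; upper = 5.432.

[1.584, 5.432]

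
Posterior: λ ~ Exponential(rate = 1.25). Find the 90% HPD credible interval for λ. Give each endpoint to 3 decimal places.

[0.000, 1.842]

The exponential density is strictly decreasing on [0, ∞), so the HPD interval is anchored at 0: [0, q] with P(λ ≤ q) = 0.90.
q = −ln(1 − 0.90) / 1.25 = 2.3026 / 1.25 = 1.842.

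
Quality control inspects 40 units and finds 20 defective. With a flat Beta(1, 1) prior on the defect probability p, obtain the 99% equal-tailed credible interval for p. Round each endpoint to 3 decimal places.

Posterior: Beta(1+20, 1+20) = Beta(21, 21).
Equal-tailed 99% interval: the 0.005 and 0.995 quantiles of Beta(21, 21).
Posterior mean ≈ 0.500, SD ≈ 0.076; a Normal approximation gives roughly [0.304, 0.696].
Exact: F⁻¹(0.005) = 0.308; F⁻¹(0.995) = 0.692.

[0.308, 0.692]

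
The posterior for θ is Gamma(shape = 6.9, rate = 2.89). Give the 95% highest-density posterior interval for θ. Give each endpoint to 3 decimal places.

The posterior is unimodal and skewed, so the HPD interval has equal density at both endpoints and is the shortest 95% interval.
Solving f(0.792) = f(4.195) with F(4.195) − F(0.792) = 0.95 gives [0.792, 4.195].
For comparison, the equal-tailed interval is [0.952, 4.471]; the HPD is narrower and shifted toward the mode.

[0.792, 4.195]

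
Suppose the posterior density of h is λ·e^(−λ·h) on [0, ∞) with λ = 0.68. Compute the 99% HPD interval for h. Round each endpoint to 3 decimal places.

The exponential density is strictly decreasing on [0, ∞), so the HPD interval is anchored at 0: [0, q] with P(h ≤ q) = 0.99.
q = −ln(1 − 0.99) / 0.68 = 4.6052 / 0.68 = 6.772.

[0.000, 6.772]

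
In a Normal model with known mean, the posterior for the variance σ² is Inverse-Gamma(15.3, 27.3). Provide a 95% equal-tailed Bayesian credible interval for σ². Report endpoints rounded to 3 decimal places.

[1.144, 3.167]

Inverse-Gamma(15.3, 27.3) quantiles: F⁻¹(0.025) and F⁻¹(0.975).
Equivalently, 1/σ² ~ Gamma(15.3, rate = 27.3); invert its 0.975 and 0.025 quantiles.
Posterior mean ≈ 1.909, SD ≈ 0.523; a Normal approximation gives roughly [0.883, 2.935].
Exact: lower = 1.144; upper = 3.167.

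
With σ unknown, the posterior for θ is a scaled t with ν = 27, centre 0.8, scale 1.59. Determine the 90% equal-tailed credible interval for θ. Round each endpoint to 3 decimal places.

The t_27 distribution is symmetric; the 90% interval is 0.8 ± t·1.59 with t_{0.95,27} = 1.703.
Half-width: 1.703 × 1.59 = 2.708.
0.8 − 2.708 = -1.908; 0.8 + 2.708 = 3.508.

[-1.908, 3.508]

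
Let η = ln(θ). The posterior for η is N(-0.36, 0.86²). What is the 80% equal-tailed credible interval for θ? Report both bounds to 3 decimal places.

On the log scale the 80% interval is -0.36 ± 1.282 × 0.86 = [-1.4621, 0.7421].
Exponentiate: [e^-1.4621, e^0.7421] = [0.232, 2.100].

[0.232, 2.100]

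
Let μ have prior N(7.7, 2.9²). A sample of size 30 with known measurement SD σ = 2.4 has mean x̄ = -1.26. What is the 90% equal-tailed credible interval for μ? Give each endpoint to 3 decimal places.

Posterior precision = 1/2.9² + 30/2.4² = 0.1189 + 5.2083 = 5.3272, so posterior SD = 0.4333.
Posterior mean = (7.7/2.9² + 30·-1.26/2.4²) / 5.3272 = -1.0600.
Interval: -1.0600 ± 1.645 × 0.4333 → [-1.773, -0.347].

[-1.773, -0.347]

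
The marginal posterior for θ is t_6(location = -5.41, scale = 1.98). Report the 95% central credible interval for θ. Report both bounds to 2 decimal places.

The t_6 distribution is symmetric; the 95% interval is -5.41 ± t·1.98 with t_{0.975,6} = 2.447.
Half-width: 2.447 × 1.98 = 4.84.
-5.41 − 4.84 = -10.25; -5.41 + 4.84 = -0.57.

[-10.25, -0.57]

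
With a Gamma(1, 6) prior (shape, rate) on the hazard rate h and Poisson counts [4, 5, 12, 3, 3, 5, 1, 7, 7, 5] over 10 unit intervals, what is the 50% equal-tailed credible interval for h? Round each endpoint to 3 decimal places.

Posterior: Gamma(1+52, 6+10) = Gamma(53, 16) (shape, rate).
Equal-tailed 50% interval: Gamma(53, 16) quantiles at 0.25 and 0.75.
Posterior mean ≈ 3.312, SD ≈ 0.455; a Normal approximation gives roughly [3.006, 3.619].
Exact: lower = 2.995; upper = 3.607.

[2.995, 3.607]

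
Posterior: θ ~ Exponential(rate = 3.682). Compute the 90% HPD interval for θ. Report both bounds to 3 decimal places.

[0.000, 0.625]

The exponential density is strictly decreasing on [0, ∞), so the HPD interval is anchored at 0: [0, q] with P(θ ≤ q) = 0.90.
q = −ln(1 − 0.90) / 3.682 = 2.3026 / 3.682 = 0.625.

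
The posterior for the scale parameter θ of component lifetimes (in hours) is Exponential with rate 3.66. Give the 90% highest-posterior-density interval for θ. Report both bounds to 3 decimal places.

[0.000, 0.629]

The exponential density is strictly decreasing on [0, ∞), so the HPD interval is anchored at 0: [0, q] with P(θ ≤ q) = 0.90.
q = −ln(1 − 0.90) / 3.66 = 2.3026 / 3.66 = 0.629.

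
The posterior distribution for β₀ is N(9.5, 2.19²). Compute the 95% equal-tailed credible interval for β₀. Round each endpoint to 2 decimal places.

[5.21, 13.79]

The posterior is symmetric, so the 95% equal-tailed interval is β₀ = 9.5 ± z·2.19 with z = 1.960.
Half-width: 1.960 × 2.19 = 4.29.
9.5 − 4.29 = 5.21; 9.5 + 4.29 = 13.79.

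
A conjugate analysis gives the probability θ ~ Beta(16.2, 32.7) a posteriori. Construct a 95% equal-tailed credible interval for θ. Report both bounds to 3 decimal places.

[0.208, 0.468]

Posterior: Beta(16.2, 32.7).
Equal-tailed 95% interval: the 0.025 and 0.975 quantiles of Beta(16.2, 32.7).
Posterior mean ≈ 0.331, SD ≈ 0.067; a Normal approximation gives roughly [0.201, 0.462].
Exact: F⁻¹(0.025) = 0.208; F⁻¹(0.975) = 0.468.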